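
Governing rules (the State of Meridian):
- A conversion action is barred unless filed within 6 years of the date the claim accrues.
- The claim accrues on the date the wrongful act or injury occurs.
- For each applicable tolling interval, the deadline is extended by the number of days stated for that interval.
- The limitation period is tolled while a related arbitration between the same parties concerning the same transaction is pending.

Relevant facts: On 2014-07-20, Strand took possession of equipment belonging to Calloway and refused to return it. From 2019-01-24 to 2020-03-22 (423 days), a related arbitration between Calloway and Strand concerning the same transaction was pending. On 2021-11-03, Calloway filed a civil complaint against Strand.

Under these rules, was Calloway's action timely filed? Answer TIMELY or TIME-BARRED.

TIME-BARRED

The claim accrued on 2014-07-20, when the wrongful act occurred.
The untolled deadline — 6 years after 2014-07-20 — is 2020-07-20.
The period was tolled for 423 days by the pending related arbitration (2019-01-24 to 2020-03-22), pushing the deadline to 2021-09-16.
The 2021-11-03 filing falls after the 2021-09-16 deadline; the claim is time-barred.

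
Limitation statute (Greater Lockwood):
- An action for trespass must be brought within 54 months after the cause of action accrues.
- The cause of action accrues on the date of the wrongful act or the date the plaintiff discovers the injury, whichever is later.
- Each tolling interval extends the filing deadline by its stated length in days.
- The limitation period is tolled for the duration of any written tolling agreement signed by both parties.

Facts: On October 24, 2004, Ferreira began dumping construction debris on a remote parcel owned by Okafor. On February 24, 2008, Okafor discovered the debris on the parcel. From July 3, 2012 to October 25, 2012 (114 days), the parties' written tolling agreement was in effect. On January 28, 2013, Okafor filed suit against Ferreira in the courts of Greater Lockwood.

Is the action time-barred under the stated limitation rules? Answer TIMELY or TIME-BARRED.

TIME-BARRED

The claim accrued on February 24, 2008 — the later of the October 24, 2004 act and the February 24, 2008 discovery.
54 months from February 24, 2008 is August 24, 2012.
The period was tolled for 114 days by the written tolling agreement (July 3, 2012 to October 25, 2012), pushing the deadline to December 16, 2012.
Filing on January 28, 2013 missed the December 16, 2012 deadline — the action is time-barred.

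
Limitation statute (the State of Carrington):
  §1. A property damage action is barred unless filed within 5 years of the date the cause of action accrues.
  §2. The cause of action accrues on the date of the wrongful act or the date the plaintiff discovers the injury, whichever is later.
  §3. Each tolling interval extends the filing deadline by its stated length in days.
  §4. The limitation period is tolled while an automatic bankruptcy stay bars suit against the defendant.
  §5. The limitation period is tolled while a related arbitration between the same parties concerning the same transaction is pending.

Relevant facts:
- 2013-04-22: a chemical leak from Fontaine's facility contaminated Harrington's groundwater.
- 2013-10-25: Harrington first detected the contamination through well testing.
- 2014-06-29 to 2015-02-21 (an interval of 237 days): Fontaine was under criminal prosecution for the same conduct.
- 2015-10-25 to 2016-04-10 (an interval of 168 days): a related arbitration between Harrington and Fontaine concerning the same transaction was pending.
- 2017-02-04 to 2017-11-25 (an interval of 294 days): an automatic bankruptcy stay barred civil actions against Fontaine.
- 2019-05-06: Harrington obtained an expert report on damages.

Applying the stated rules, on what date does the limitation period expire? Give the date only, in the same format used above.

2020-01-30

Because discovery on 2013-10-25 post-dates the 2013-04-22 act, accrual under the later-of rule falls on 2013-10-25.
5 years from 2013-10-25 is 2018-10-25.
The pending related arbitration from 2015-10-25 to 2016-04-10 tolled the period for 168 days, extending the deadline to 2019-04-11.
The period was tolled for 294 days by the automatic bankruptcy stay (2017-02-04 to 2017-11-25), pushing the deadline to 2020-01-30.
The pending criminal prosecution from 2014-06-29 to 2015-02-21 does not toll the period, because no stated rule makes a criminal prosecution a tolling event.
Nothing else in the chronology tolls or restarts the period.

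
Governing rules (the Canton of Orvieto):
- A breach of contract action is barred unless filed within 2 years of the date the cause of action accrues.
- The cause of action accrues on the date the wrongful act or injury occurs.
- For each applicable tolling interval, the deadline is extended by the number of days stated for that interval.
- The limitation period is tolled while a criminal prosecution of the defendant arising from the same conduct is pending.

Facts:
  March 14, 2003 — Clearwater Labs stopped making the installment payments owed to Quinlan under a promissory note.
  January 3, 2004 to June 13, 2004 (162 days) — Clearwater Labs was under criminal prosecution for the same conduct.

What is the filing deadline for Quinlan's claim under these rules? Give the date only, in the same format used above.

August 23, 2005

The cause of action accrued on March 14, 2003, the date of the act.
Adding the 2 years base period to March 14, 2003 gives a deadline of March 14, 2005, before any tolling.
The period was tolled for 162 days by the pending criminal prosecution (January 3, 2004 to June 13, 2004), pushing the deadline to August 23, 2005.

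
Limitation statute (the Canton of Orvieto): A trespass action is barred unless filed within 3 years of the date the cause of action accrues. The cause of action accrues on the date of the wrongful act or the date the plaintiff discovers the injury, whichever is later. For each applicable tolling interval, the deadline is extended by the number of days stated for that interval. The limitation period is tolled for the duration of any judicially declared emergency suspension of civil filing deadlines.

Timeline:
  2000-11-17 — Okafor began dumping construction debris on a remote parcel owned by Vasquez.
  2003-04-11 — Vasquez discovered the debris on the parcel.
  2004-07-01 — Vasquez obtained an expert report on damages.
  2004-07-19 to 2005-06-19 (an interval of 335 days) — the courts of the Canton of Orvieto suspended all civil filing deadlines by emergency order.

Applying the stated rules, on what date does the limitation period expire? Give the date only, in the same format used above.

2007-03-12

The claim accrued on 2003-04-11 — the later of the 2000-11-17 act and the 2003-04-11 discovery.
The untolled deadline — 3 years after 2003-04-11 — is 2006-04-11.
Because the emergency suspension of filing deadlines ran from 2004-07-19 to 2005-06-19, the deadline is extended by 335 days to 2007-03-12.
The other events in the timeline have no effect on the limitation period under the stated rules.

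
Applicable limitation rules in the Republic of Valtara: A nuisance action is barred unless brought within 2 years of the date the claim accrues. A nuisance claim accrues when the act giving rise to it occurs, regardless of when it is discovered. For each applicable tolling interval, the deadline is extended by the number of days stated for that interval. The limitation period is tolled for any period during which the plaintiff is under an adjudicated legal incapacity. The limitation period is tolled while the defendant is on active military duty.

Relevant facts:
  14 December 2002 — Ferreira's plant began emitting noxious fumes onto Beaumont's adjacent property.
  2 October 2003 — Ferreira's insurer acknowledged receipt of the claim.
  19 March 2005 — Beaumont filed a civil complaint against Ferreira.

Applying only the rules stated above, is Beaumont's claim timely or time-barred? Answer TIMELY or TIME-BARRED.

TIME-BARRED

The limitation period began to run on 14 December 2002.
Adding the 2 years base period to 14 December 2002 gives a deadline of 14 December 2004, before any tolling.
None of the other events listed affects the running of the period under the stated rules.
Filing on 19 March 2005 missed the 14 December 2004 deadline — the action is time-barred.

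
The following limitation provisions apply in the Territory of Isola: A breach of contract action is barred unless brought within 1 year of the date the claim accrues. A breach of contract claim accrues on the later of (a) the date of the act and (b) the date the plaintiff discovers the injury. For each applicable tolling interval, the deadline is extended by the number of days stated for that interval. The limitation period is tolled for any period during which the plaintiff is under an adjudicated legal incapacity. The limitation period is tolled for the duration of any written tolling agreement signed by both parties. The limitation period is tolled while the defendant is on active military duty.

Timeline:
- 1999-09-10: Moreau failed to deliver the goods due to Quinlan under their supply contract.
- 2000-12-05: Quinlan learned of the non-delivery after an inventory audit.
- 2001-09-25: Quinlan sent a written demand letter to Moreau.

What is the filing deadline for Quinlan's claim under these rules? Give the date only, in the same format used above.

Taking the later of the act (1999-09-10) and discovery (2000-12-05), the claim accrued on 2000-12-05.
The untolled deadline — 1 year after 2000-12-05 — is 2001-12-05.
None of the other events listed affects the running of the period under the stated rules.

2001-12-05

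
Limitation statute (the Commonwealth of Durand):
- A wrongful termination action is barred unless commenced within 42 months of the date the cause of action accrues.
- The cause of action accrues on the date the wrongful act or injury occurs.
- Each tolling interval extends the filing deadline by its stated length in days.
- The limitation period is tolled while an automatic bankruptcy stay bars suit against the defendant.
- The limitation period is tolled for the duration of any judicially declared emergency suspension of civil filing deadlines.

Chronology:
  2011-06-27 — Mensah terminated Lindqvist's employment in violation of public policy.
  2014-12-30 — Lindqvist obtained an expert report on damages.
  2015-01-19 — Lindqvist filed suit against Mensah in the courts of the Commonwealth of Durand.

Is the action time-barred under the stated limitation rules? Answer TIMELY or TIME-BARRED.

TIME-BARRED

The cause of action accrued on 2011-06-27, the date of the act.
Adding the 42 months base period to 2011-06-27 gives a deadline of 2014-12-27, before any tolling.
Nothing else in the chronology tolls or restarts the period.
Filing on 2015-01-19 missed the 2014-12-27 deadline — the action is time-barred.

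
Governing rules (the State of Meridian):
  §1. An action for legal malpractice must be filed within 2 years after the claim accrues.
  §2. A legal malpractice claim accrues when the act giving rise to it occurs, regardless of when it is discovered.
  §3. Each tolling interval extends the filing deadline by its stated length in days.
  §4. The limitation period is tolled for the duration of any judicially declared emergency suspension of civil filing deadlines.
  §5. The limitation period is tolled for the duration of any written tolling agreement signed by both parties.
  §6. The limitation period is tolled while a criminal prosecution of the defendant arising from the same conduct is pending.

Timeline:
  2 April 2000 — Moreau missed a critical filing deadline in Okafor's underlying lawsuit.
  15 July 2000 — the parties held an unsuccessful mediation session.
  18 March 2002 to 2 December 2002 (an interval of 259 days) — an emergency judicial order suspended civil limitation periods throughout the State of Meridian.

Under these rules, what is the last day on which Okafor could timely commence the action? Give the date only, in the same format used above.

The limitation period began to run on 2 April 2000.
2 years from 2 April 2000 is 2 April 2002.
The period was tolled for 259 days by the emergency suspension of filing deadlines (18 March 2002 to 2 December 2002), pushing the deadline to 17 December 2002.
Nothing else in the chronology tolls or restarts the period.

17 December 2002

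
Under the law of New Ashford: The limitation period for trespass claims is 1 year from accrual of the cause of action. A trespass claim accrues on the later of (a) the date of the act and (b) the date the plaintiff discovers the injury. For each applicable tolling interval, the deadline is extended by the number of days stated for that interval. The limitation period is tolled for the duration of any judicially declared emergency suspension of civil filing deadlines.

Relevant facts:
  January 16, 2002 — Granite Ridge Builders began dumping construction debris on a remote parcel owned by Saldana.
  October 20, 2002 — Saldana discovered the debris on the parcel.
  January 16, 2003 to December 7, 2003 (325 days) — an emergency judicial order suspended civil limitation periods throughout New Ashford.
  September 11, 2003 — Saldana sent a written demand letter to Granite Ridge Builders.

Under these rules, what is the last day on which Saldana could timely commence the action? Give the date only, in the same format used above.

Taking the later of the act (January 16, 2002) and discovery (October 20, 2002), the claim accrued on October 20, 2002.
The untolled deadline — 1 year after October 20, 2002 — is October 20, 2003.
The emergency suspension of filing deadlines from January 16, 2003 to December 7, 2003 tolled the period for 325 days, extending the deadline to September 9, 2004.
Nothing else in the chronology tolls or restarts the period.

September 9, 2004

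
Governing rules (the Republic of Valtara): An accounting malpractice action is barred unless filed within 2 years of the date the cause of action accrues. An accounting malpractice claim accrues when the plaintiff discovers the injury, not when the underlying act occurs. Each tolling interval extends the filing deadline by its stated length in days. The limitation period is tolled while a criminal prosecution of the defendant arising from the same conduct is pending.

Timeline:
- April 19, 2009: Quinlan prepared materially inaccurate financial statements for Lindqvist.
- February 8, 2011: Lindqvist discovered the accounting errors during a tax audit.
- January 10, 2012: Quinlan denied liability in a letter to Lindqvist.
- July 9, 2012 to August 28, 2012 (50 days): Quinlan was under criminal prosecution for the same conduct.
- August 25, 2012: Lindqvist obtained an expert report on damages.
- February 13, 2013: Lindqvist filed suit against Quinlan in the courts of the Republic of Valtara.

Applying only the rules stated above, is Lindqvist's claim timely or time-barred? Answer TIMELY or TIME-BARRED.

The claim did not accrue until Lindqvist discovered the injury on February 8, 2011; the April 19, 2009 act date does not start the clock under the stated rule.
2 years from February 8, 2011 is February 8, 2013.
Because the pending criminal prosecution ran from July 9, 2012 to August 28, 2012, the deadline is extended by 50 days to March 30, 2013.
Nothing else in the chronology tolls or restarts the period.
The February 13, 2013 filing precedes the March 30, 2013 deadline; the claim is timely.

TIMELY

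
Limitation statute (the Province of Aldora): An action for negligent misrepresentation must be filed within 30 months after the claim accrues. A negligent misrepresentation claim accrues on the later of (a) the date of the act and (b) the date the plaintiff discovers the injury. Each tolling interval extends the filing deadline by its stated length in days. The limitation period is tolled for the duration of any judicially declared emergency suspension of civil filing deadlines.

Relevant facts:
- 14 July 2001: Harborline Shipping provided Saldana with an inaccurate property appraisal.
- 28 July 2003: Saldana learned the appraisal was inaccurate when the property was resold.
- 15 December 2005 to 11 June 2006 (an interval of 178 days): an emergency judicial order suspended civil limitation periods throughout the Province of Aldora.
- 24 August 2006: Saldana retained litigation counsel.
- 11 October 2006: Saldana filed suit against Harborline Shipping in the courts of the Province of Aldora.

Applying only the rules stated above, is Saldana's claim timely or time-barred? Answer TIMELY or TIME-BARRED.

Because discovery on 28 July 2003 post-dates the 14 July 2001 act, accrual under the later-of rule falls on 28 July 2003.
30 months from 28 July 2003 is 28 January 2006.
Because the emergency suspension of filing deadlines ran from 15 December 2005 to 11 June 2006, the deadline is extended by 178 days to 25 July 2006.
Nothing else in the chronology tolls or restarts the period.
The 11 October 2006 filing falls after the 25 July 2006 deadline; the claim is time-barred.

TIME-BARRED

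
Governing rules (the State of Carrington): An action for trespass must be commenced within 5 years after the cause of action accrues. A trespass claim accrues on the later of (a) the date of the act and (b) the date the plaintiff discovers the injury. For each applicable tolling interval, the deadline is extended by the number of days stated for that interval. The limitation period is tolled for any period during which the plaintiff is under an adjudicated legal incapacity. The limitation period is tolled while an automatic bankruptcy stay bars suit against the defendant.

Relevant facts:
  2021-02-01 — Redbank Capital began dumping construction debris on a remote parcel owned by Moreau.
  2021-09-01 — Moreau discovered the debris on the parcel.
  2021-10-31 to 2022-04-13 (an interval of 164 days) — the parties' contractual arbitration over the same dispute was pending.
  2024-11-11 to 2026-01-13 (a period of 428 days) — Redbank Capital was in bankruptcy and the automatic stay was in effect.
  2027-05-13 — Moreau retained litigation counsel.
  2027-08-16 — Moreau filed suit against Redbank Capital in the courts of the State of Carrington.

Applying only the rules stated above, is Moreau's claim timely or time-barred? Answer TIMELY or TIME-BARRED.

TIMELY

Taking the later of the act (2021-02-01) and discovery (2021-09-01), the claim accrued on 2021-09-01.
5 years from 2021-09-01 is 2026-09-01.
Because the automatic bankruptcy stay ran from 2024-11-11 to 2026-01-13, the deadline is extended by 428 days to 2027-11-03.
Although a pending arbitration ran from 2021-10-31 to 2022-04-13, the stated rules do not make that a tolling event, so it is disregarded.
The other events in the timeline have no effect on the limitation period under the stated rules.
Moreau filed on 2027-08-16, before the 2027-11-03 deadline, so the action is timely.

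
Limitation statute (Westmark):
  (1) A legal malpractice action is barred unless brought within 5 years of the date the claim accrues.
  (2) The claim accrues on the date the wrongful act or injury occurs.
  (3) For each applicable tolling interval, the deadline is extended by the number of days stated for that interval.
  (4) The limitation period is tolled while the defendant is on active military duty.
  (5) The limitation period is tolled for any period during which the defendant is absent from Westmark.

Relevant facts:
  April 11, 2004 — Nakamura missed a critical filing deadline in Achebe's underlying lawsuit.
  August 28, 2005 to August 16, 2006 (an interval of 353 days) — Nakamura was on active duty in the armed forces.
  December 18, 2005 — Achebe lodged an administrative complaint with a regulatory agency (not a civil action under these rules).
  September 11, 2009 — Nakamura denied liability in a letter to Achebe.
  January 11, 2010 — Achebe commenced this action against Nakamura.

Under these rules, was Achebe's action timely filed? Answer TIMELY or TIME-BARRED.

TIMELY

The claim accrued on April 11, 2004, when the wrongful act occurred.
5 years from April 11, 2004 is April 11, 2009.
Because the defendant's active military service ran from August 28, 2005 to August 16, 2006, the deadline is extended by 353 days to March 30, 2010.
None of the other events listed affects the running of the period under the stated rules.
The January 11, 2010 filing precedes the March 30, 2010 deadline; the claim is timely.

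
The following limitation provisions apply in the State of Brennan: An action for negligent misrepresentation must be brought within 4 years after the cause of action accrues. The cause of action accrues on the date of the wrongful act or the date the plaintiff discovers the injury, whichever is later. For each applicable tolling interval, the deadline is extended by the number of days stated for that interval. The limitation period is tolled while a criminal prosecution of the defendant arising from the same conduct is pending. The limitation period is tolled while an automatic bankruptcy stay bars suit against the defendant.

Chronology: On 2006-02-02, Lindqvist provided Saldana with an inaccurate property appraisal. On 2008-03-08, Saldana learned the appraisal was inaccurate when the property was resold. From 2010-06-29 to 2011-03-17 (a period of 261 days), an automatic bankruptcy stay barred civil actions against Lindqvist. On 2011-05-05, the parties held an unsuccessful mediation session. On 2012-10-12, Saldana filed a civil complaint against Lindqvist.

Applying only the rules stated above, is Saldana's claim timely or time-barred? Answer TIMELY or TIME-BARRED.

TIMELY

Because discovery on 2008-03-08 post-dates the 2006-02-02 act, accrual under the later-of rule falls on 2008-03-08.
The untolled deadline — 4 years after 2008-03-08 — is 2012-03-08.
The automatic bankruptcy stay from 2010-06-29 to 2011-03-17 tolled the period for 261 days, extending the deadline to 2012-11-24.
The other events in the timeline have no effect on the limitation period under the stated rules.
The 2012-10-12 filing precedes the 2012-11-24 deadline; the claim is timely.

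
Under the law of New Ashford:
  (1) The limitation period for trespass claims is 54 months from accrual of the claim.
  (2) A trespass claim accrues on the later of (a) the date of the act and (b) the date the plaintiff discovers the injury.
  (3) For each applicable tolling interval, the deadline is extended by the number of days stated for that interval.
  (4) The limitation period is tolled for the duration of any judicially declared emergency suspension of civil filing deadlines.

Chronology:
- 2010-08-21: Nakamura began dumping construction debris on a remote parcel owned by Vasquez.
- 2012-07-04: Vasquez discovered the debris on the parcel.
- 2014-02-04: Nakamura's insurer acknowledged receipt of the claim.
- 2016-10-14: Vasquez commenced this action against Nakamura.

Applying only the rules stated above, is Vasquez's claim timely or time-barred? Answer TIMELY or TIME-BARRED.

TIMELY

Because discovery on 2012-07-04 post-dates the 2010-08-21 act, accrual under the later-of rule falls on 2012-07-04.
Adding the 54 months base period to 2012-07-04 gives a deadline of 2017-01-04, before any tolling.
The other events in the timeline have no effect on the limitation period under the stated rules.
The 2016-10-14 filing precedes the 2017-01-04 deadline; the claim is timely.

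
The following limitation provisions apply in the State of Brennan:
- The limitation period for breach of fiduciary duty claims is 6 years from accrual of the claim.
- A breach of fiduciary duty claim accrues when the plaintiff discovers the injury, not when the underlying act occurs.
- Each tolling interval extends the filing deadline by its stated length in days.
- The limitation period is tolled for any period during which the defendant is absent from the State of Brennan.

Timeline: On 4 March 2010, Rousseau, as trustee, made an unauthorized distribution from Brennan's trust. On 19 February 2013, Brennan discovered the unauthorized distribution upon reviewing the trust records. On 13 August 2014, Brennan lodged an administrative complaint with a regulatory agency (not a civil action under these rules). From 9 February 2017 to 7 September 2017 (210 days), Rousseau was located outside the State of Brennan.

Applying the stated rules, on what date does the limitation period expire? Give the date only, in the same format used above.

17 September 2019

Accrual is tied to discovery, so the period began on 19 February 2013 rather than on 4 March 2010 when the act occurred.
The untolled deadline — 6 years after 19 February 2013 — is 19 February 2019.
The period was tolled for 210 days by the defendant's absence from the jurisdiction (9 February 2017 to 7 September 2017), pushing the deadline to 17 September 2019.
The other events in the timeline have no effect on the limitation period under the stated rules.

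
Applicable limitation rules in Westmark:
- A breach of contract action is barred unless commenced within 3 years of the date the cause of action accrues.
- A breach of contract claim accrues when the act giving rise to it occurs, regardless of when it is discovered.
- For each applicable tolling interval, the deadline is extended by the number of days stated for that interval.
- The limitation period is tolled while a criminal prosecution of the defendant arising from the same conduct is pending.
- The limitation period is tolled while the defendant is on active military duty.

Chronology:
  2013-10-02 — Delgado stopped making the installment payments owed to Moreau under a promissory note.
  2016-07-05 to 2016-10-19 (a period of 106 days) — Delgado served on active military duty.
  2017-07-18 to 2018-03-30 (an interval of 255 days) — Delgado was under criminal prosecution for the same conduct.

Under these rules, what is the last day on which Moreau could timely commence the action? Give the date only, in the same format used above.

The claim accrued on 2013-10-02, when the wrongful act occurred.
The untolled deadline — 3 years after 2013-10-02 — is 2016-10-02.
The defendant's active military service from 2016-07-05 to 2016-10-19 tolled the period for 106 days, extending the deadline to 2017-01-16.
By the time the pending criminal prosecution began on 2017-07-18, the limitation period had already expired on 2017-01-16; that interval cannot revive it.

2017-01-16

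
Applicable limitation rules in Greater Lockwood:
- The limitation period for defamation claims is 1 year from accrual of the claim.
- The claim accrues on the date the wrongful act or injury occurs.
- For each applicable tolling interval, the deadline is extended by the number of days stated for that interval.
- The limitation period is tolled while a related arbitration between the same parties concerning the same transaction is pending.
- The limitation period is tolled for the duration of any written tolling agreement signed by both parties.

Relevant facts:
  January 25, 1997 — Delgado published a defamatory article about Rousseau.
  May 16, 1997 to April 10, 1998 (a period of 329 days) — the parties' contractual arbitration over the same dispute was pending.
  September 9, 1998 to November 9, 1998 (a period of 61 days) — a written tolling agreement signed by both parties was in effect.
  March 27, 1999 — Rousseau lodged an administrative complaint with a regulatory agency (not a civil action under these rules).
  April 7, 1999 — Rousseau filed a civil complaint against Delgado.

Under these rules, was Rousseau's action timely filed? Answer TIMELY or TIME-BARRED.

The claim accrued on January 25, 1997, the date of the act.
The untolled deadline — 1 year after January 25, 1997 — is January 25, 1998.
The period was tolled for 329 days by the pending related arbitration (May 16, 1997 to April 10, 1998), pushing the deadline to December 20, 1998.
Because the written tolling agreement ran from September 9, 1998 to November 9, 1998, the deadline is extended by 61 days to February 19, 1999.
The other events in the timeline have no effect on the limitation period under the stated rules.
Rousseau filed on April 7, 1999, after the February 19, 1999 deadline, so the action is time-barred.

TIME-BARRED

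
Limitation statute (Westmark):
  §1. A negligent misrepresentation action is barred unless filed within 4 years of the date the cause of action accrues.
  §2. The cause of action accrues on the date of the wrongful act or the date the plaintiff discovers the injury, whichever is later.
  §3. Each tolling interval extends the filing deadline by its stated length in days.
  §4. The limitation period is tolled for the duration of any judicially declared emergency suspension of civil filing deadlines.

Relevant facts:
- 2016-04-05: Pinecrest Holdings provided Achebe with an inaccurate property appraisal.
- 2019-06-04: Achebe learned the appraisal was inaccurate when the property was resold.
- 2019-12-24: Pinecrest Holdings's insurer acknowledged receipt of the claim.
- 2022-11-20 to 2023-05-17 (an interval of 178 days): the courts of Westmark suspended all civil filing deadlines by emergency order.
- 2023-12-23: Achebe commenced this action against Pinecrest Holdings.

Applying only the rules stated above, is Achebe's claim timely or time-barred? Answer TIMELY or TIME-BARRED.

TIME-BARRED

Because discovery on 2019-06-04 post-dates the 2016-04-05 act, accrual under the later-of rule falls on 2019-06-04.
The untolled deadline — 4 years after 2019-06-04 — is 2023-06-04.
The emergency suspension of filing deadlines from 2022-11-20 to 2023-05-17 tolled the period for 178 days, extending the deadline to 2023-11-29.
None of the other events listed affects the running of the period under the stated rules.
The 2023-12-23 filing falls after the 2023-11-29 deadline; the claim is time-barred.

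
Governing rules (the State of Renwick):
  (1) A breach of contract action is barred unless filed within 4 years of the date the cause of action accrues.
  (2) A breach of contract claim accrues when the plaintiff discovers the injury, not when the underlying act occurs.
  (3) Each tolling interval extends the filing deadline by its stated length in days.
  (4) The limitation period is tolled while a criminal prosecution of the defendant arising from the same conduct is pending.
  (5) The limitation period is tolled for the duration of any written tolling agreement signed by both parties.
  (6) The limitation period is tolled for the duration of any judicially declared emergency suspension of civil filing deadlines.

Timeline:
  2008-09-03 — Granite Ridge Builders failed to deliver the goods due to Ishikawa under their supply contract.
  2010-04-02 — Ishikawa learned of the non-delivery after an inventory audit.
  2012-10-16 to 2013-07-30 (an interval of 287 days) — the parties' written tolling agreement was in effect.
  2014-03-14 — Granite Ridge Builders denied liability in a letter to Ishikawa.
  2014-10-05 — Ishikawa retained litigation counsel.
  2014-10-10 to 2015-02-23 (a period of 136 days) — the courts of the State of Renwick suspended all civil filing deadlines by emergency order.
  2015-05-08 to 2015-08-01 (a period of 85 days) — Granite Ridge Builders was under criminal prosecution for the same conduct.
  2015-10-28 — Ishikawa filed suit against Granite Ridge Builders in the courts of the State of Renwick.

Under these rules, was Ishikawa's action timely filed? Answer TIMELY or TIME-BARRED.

Under the discovery rule, the claim accrued on 2010-04-02, when Ishikawa discovered the injury — not on the 2008-09-03 date of the underlying act.
4 years from 2010-04-02 is 2014-04-02.
The written tolling agreement from 2012-10-16 to 2013-07-30 tolled the period for 287 days, extending the deadline to 2015-01-14.
The period was tolled for 136 days by the emergency suspension of filing deadlines (2014-10-10 to 2015-02-23), pushing the deadline to 2015-05-30.
The period was tolled for 85 days by the pending criminal prosecution (2015-05-08 to 2015-08-01), pushing the deadline to 2015-08-23.
None of the other events listed affects the running of the period under the stated rules.
Ishikawa filed on 2015-10-28, after the 2015-08-23 deadline, so the action is time-barred.

TIME-BARRED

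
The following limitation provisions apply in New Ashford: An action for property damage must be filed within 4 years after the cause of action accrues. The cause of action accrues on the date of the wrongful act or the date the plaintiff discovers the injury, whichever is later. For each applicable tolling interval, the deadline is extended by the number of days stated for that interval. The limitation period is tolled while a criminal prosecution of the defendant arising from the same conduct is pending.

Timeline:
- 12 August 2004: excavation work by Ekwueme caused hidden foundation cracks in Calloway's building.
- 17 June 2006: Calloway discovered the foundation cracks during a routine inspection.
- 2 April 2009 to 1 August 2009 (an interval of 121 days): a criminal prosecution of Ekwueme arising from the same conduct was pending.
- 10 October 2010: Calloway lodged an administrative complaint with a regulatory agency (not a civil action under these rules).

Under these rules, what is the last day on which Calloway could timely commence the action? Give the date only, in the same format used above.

16 October 2010

The claim accrued on 17 June 2006 — the later of the 12 August 2004 act and the 17 June 2006 discovery.
The untolled deadline — 4 years after 17 June 2006 — is 17 June 2010.
Because the pending criminal prosecution ran from 2 April 2009 to 1 August 2009, the deadline is extended by 121 days to 16 October 2010.
None of the other events listed affects the running of the period under the stated rules.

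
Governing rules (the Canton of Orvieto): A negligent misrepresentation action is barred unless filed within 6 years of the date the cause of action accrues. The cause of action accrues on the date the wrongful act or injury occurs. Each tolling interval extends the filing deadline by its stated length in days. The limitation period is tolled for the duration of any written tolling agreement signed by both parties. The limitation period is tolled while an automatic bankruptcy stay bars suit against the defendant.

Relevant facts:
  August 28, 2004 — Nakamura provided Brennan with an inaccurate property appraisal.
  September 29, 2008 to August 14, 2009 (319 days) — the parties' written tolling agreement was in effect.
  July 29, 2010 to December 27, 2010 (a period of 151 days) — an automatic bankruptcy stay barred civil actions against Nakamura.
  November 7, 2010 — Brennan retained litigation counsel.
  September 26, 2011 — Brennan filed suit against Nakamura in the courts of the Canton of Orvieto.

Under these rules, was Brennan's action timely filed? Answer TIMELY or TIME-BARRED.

TIMELY

The claim accrued on August 28, 2004, when the wrongful act occurred.
6 years from August 28, 2004 is August 28, 2010.
Because the written tolling agreement ran from September 29, 2008 to August 14, 2009, the deadline is extended by 319 days to July 13, 2011.
The period was tolled for 151 days by the automatic bankruptcy stay (July 29, 2010 to December 27, 2010), pushing the deadline to December 11, 2011.
None of the other events listed affects the running of the period under the stated rules.
Brennan filed on September 26, 2011, before the December 11, 2011 deadline, so the action is timely.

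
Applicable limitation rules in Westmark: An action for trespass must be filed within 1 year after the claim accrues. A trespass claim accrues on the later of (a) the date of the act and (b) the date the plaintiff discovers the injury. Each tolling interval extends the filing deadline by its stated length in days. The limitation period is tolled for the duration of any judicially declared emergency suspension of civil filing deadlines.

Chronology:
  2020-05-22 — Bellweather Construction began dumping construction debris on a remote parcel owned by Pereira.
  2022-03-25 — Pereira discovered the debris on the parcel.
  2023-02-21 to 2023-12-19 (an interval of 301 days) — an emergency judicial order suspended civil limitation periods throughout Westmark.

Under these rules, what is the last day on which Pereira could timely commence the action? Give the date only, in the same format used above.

2024-01-20

Taking the later of the act (2020-05-22) and discovery (2022-03-25), the claim accrued on 2022-03-25.
Adding the 1 year base period to 2022-03-25 gives a deadline of 2023-03-25, before any tolling.
The period was tolled for 301 days by the emergency suspension of filing deadlines (2023-02-21 to 2023-12-19), pushing the deadline to 2024-01-20.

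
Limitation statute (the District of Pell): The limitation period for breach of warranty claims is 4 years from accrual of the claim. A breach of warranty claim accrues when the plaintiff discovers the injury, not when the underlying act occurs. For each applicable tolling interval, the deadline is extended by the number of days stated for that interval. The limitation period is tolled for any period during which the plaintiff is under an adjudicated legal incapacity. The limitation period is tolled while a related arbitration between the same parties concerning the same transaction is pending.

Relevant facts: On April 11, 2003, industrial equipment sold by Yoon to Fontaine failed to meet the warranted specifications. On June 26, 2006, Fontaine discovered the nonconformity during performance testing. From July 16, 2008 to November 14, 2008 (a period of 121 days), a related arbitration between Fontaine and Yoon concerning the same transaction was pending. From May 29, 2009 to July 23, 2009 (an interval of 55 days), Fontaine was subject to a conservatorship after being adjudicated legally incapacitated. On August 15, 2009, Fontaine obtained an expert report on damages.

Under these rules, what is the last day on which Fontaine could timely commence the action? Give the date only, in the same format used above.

Under the discovery rule, the claim accrued on June 26, 2006, when Fontaine discovered the injury — not on the April 11, 2003 date of the underlying act.
Adding the 4 years base period to June 26, 2006 gives a deadline of June 26, 2010, before any tolling.
Because the pending related arbitration ran from July 16, 2008 to November 14, 2008, the deadline is extended by 121 days to October 25, 2010.
Because the plaintiff's legal incapacity ran from May 29, 2009 to July 23, 2009, the deadline is extended by 55 days to December 19, 2010.
The other events in the timeline have no effect on the limitation period under the stated rules.

December 19, 2010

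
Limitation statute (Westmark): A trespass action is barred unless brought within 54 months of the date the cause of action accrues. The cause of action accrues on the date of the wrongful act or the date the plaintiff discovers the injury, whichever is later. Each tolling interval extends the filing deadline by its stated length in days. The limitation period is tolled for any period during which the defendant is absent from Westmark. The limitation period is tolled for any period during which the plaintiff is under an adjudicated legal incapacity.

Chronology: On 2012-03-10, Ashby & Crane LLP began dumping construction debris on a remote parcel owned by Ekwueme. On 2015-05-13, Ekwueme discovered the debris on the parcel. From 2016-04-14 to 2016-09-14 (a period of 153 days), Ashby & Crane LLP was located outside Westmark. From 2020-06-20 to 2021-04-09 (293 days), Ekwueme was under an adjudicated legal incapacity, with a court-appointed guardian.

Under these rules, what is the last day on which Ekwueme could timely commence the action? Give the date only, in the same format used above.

The claim accrued on 2015-05-13 — the later of the 2012-03-10 act and the 2015-05-13 discovery.
54 months from 2015-05-13 is 2019-11-13.
Because the defendant's absence from the jurisdiction ran from 2016-04-14 to 2016-09-14, the deadline is extended by 153 days to 2020-04-14.
The plaintiff's legal incapacity starting 2020-06-20 came too late — the period had run on 2020-04-14 — and so does not extend the deadline.

2020-04-14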